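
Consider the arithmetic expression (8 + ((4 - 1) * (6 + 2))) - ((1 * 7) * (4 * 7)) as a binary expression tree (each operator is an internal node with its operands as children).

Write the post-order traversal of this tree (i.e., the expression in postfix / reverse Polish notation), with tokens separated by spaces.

8 4 1 - 6 2 + * + 1 7 * 4 7 * * -

Post-order on an expression tree gives postfix notation: for each operator, emit left operand, right operand, then the operator.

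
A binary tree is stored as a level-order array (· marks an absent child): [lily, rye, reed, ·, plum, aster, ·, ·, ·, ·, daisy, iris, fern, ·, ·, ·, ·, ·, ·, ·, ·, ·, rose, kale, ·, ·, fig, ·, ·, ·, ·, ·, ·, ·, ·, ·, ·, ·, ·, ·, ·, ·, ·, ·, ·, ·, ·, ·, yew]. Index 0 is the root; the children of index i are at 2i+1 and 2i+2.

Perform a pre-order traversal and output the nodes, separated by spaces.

lily rye plum daisy rose reed aster iris kale yew fern fig

Pre-order visits the node, then its left subtree, then its right subtree.
Visit lily.
At lily: go left to rye.
  Visit rye.
  At rye: no left child.
  At rye: go right to plum.
    Visit plum.
    At plum: no left child.
    At plum: go right to daisy.
      Visit daisy.
      At daisy: no left child.
      At daisy: go right to rose.
        rose is a leaf — visit rose.
At lily: go right to reed.
  Visit reed.
  At reed: go left to aster.
    Visit aster.
    At aster: go left to iris.
      Visit iris.
      At iris: go left to kale.
        Visit kale.
        At kale: no left child.
        At kale: go right to yew.
          yew is a leaf — visit yew.
      At iris: no right child.
    At aster: go right to fern.
      Visit fern.
      At fern: no left child.
      At fern: go right to fig.
        fig is a leaf — visit fig.
  At reed: no right child.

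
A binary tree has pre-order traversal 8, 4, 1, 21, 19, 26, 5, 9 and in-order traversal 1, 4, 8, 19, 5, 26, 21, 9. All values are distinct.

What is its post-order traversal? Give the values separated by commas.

1, 4, 5, 26, 19, 9, 21, 8

The first element of pre-order is the root; it splits in-order into left and right subtrees.
Root 8: left subtree has 2 nodes {1, 4}, right has 5 {19, 5, 26, 21, 9}.
  Root 4: left subtree has 1 node {1}, right has 0 { }.
  Root 21: left subtree has 3 nodes {19, 5, 26}, right has 1 {9}.
    Root 19: left subtree has 0 nodes { }, right has 2 {5, 26}.
      Root 26: left subtree has 1 node {5}, right has 0 { }.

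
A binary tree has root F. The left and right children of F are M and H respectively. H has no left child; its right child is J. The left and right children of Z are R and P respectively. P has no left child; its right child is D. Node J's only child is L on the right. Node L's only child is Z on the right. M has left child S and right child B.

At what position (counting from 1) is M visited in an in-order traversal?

In-order visits the left subtree, then the node, then the right subtree.
At F: go left to M.
  At M: go left to S.
    S is a leaf — visit S.
  Visit M.
  At M: go right to B.
    B is a leaf — visit B.
Visit F.
At F: go right to H.
  At H: no left child.
  Visit H.
  At H: go right to J.
    At J: no left child.
    Visit J.
    At J: go right to L.
      At L: no left child.
      Visit L.
      At L: go right to Z.
        At Z: go left to R.
          R is a leaf — visit R.
        Visit Z.
        At Z: go right to P.
          At P: no left child.
          Visit P.
          At P: go right to D.
            D is a leaf — visit D.
Full in-order sequence: S, M, B, F, H, J, L, R, Z, P, D.

2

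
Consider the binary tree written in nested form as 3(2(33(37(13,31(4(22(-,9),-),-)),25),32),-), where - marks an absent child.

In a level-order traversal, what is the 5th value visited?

Level-order visits nodes level by level from the root, left to right within each level.
Level 0: 3
Level 1: 2
Level 2: 33, 32
Level 3: 37, 25
Level 4: 13, 31
Level 5: 4
Level 6: 22
Level 7: 9
Full level-order sequence: 3, 2, 33, 32, 37, 25, 13, 31, 4, 22, 9.

37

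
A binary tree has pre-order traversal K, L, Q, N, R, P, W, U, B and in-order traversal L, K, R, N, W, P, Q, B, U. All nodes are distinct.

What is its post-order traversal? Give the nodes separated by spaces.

L R W P N B U Q K

The first element of pre-order is the root; it splits in-order into left and right subtrees.
Root K: left subtree has 1 node {L}, right has 7 {R, N, W, P, Q, B, U}.
  Root Q: left subtree has 4 nodes {R, N, W, P}, right has 2 {B, U}.
    Root N: left subtree has 1 node {R}, right has 2 {W, P}.
      Root P: left subtree has 1 node {W}, right has 0 { }.
    Root U: left subtree has 1 node {B}, right has 0 { }.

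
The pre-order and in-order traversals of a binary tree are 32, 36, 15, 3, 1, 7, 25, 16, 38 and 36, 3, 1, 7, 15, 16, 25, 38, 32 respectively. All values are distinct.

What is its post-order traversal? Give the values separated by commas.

7, 1, 3, 16, 38, 25, 15, 36, 32

The first element of pre-order is the root; it splits in-order into left and right subtrees.
Root 32: left subtree has 8 nodes {36, 3, 1, 7, 15, 16, 25, 38}, right has 0 { }.
  Root 36: left subtree has 0 nodes { }, right has 7 {3, 1, 7, 15, 16, 25, 38}.
    Root 15: left subtree has 3 nodes {3, 1, 7}, right has 3 {16, 25, 38}.
      Root 3: left subtree has 0 nodes { }, right has 2 {1, 7}.
        Root 1: left subtree has 0 nodes { }, right has 1 {7}.
      Root 25: left subtree has 1 node {16}, right has 1 {38}.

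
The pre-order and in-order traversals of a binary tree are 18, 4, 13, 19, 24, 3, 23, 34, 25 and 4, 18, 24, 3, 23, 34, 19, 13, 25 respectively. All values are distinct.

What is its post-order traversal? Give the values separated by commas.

The first element of pre-order is the root; it splits in-order into left and right subtrees.
Root 18: left subtree has 1 node {4}, right has 7 {24, 3, 23, 34, 19, 13, 25}.
  Root 13: left subtree has 5 nodes {24, 3, 23, 34, 19}, right has 1 {25}.
    Root 19: left subtree has 4 nodes {24, 3, 23, 34}, right has 0 { }.
      Root 24: left subtree has 0 nodes { }, right has 3 {3, 23, 34}.
        Root 3: left subtree has 0 nodes { }, right has 2 {23, 34}.
          Root 23: left subtree has 0 nodes { }, right has 1 {34}.

4, 34, 23, 3, 24, 19, 25, 13, 18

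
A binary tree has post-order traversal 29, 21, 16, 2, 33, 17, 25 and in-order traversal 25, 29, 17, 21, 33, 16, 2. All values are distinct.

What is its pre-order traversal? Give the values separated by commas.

The last element of post-order is the root; it splits in-order into left and right subtrees.
Root 25: left subtree has 0 nodes { }, right has 6 {29, 17, 21, 33, 16, 2}.
  Root 17: left subtree has 1 node {29}, right has 4 {21, 33, 16, 2}.
    Root 33: left subtree has 1 node {21}, right has 2 {16, 2}.
      Root 2: left subtree has 1 node {16}, right has 0 { }.

25, 17, 29, 33, 21, 2, 16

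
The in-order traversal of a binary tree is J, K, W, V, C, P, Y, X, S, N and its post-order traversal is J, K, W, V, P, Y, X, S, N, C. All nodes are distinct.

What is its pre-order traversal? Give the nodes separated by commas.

The last element of post-order is the root; it splits in-order into left and right subtrees.
Root C: left subtree has 4 nodes {J, K, W, V}, right has 5 {P, Y, X, S, N}.
  Root V: left subtree has 3 nodes {J, K, W}, right has 0 { }.
    Root W: left subtree has 2 nodes {J, K}, right has 0 { }.
      Root K: left subtree has 1 node {J}, right has 0 { }.
  Root N: left subtree has 4 nodes {P, Y, X, S}, right has 0 { }.
    Root S: left subtree has 3 nodes {P, Y, X}, right has 0 { }.
      Root X: left subtree has 2 nodes {P, Y}, right has 0 { }.
        Root Y: left subtree has 1 node {P}, right has 0 { }.

C, V, W, K, J, N, S, X, Y, P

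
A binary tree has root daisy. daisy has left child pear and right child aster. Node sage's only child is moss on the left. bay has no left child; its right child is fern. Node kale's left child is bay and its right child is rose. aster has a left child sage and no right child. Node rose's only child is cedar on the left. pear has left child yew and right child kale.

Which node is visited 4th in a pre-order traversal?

Pre-order visits the node, then its left subtree, then its right subtree.
Visit daisy.
At daisy: go left to pear.
  Visit pear.
  At pear: go left to yew.
    yew is a leaf — visit yew.
  At pear: go right to kale.
    Visit kale.
    At kale: go left to bay.
      Visit bay.
      At bay: no left child.
      At bay: go right to fern.
        fern is a leaf — visit fern.
    At kale: go right to rose.
      Visit rose.
      At rose: go left to cedar.
        cedar is a leaf — visit cedar.
      At rose: no right child.
At daisy: go right to aster.
  Visit aster.
  At aster: go left to sage.
    Visit sage.
    At sage: go left to moss.
      moss is a leaf — visit moss.
    At sage: no right child.
  At aster: no right child.
Full pre-order sequence: daisy, pear, yew, kale, bay, fern, rose, cedar, aster, sage, moss.

kale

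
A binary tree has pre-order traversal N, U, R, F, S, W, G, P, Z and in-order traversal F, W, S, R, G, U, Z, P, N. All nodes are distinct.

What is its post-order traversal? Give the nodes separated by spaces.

The first element of pre-order is the root; it splits in-order into left and right subtrees.
Root N: left subtree has 8 nodes {F, W, S, R, G, U, Z, P}, right has 0 { }.
  Root U: left subtree has 5 nodes {F, W, S, R, G}, right has 2 {Z, P}.
    Root R: left subtree has 3 nodes {F, W, S}, right has 1 {G}.
      Root F: left subtree has 0 nodes { }, right has 2 {W, S}.
        Root S: left subtree has 1 node {W}, right has 0 { }.
    Root P: left subtree has 1 node {Z}, right has 0 { }.

W S F G R Z P U N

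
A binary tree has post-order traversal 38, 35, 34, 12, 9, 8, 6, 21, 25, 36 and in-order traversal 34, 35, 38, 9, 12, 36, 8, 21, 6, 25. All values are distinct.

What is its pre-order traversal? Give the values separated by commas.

36, 9, 34, 35, 38, 12, 25, 21, 8, 6

The last element of post-order is the root; it splits in-order into left and right subtrees.
Root 36: left subtree has 5 nodes {34, 35, 38, 9, 12}, right has 4 {8, 21, 6, 25}.
  Root 9: left subtree has 3 nodes {34, 35, 38}, right has 1 {12}.
    Root 34: left subtree has 0 nodes { }, right has 2 {35, 38}.
      Root 35: left subtree has 0 nodes { }, right has 1 {38}.
  Root 25: left subtree has 3 nodes {8, 21, 6}, right has 0 { }.
    Root 21: left subtree has 1 node {8}, right has 1 {6}.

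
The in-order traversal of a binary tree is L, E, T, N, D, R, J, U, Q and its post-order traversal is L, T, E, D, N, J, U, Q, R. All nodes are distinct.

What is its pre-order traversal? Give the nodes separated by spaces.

R N E L T D Q U J

The last element of post-order is the root; it splits in-order into left and right subtrees.
Root R: left subtree has 5 nodes {L, E, T, N, D}, right has 3 {J, U, Q}.
  Root N: left subtree has 3 nodes {L, E, T}, right has 1 {D}.
    Root E: left subtree has 1 node {L}, right has 1 {T}.
  Root Q: left subtree has 2 nodes {J, U}, right has 0 { }.
    Root U: left subtree has 1 node {J}, right has 0 { }.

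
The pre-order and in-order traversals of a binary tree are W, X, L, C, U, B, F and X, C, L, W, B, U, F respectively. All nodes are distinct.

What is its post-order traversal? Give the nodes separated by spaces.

C L X B F U W

The first element of pre-order is the root; it splits in-order into left and right subtrees.
Root W: left subtree has 3 nodes {X, C, L}, right has 3 {B, U, F}.
  Root X: left subtree has 0 nodes { }, right has 2 {C, L}.
    Root L: left subtree has 1 node {C}, right has 0 { }.
  Root U: left subtree has 1 node {B}, right has 1 {F}.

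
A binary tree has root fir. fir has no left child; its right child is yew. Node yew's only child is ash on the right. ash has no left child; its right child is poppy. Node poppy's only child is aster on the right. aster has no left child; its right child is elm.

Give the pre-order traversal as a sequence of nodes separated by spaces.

Pre-order visits the node, then its left subtree, then its right subtree.
Visit fir.
At fir: no left child.
At fir: go right to yew.
  Visit yew.
  At yew: no left child.
  At yew: go right to ash.
    Visit ash.
    At ash: no left child.
    At ash: go right to poppy.
      Visit poppy.
      At poppy: no left child.
      At poppy: go right to aster.
        Visit aster.
        At aster: no left child.
        At aster: go right to elm.
          elm is a leaf — visit elm.

fir yew ash poppy aster elm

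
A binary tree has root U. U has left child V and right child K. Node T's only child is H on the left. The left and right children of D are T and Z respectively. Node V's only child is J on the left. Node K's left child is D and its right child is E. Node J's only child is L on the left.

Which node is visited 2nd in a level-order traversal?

Level-order visits nodes level by level from the root, left to right within each level.
Level 0: U
Level 1: V, K
Level 2: J, D, E
Level 3: L, T, Z
Level 4: H
Full level-order sequence: U, V, K, J, D, E, L, T, Z, H.

V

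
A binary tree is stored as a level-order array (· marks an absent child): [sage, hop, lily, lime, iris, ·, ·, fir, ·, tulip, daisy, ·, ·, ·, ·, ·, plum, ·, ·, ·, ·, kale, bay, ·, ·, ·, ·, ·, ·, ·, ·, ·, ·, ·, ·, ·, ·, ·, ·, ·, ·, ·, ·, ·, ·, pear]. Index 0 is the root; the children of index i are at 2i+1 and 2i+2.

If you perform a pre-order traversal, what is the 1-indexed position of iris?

Pre-order visits the node, then its left subtree, then its right subtree.
Visit sage.
At sage: go left to hop.
  Visit hop.
  At hop: go left to lime.
    Visit lime.
    At lime: go left to fir.
      Visit fir.
      At fir: no left child.
      At fir: go right to plum.
        plum is a leaf — visit plum.
    At lime: no right child.
  At hop: go right to iris.
    Visit iris.
    At iris: go left to tulip.
      tulip is a leaf — visit tulip.
    At iris: go right to daisy.
      Visit daisy.
      At daisy: go left to kale.
        kale is a leaf — visit kale.
      At daisy: go right to bay.
        Visit bay.
        At bay: go left to pear.
          pear is a leaf — visit pear.
        At bay: no right child.
At sage: go right to lily.
  lily is a leaf — visit lily.
Full pre-order sequence: sage, hop, lime, fir, plum, iris, tulip, daisy, kale, bay, pear, lily.

6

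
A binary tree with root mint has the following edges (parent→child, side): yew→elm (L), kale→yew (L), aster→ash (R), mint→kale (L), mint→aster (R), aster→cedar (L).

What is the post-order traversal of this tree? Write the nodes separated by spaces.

Post-order visits the left subtree, then the right subtree, then the node.
At mint: go left to kale.
  At kale: go left to yew.
    At yew: go left to elm.
      elm is a leaf — visit elm.
    At yew: no right child.
    Visit yew.
  At kale: no right child.
  Visit kale.
At mint: go right to aster.
  At aster: go left to cedar.
    cedar is a leaf — visit cedar.
  At aster: go right to ash.
    ash is a leaf — visit ash.
  Visit aster.
Visit mint.

elm yew kale cedar ash aster mint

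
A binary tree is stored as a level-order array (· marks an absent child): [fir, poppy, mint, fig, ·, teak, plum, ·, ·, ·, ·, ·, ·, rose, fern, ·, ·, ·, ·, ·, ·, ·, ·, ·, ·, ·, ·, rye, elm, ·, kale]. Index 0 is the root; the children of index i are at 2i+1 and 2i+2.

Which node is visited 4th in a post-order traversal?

Post-order visits the left subtree, then the right subtree, then the node.
At fir: go left to poppy.
  At poppy: go left to fig.
    fig is a leaf — visit fig.
  At poppy: no right child.
  Visit poppy.
At fir: go right to mint.
  At mint: go left to teak.
    teak is a leaf — visit teak.
  At mint: go right to plum.
    At plum: go left to rose.
      At rose: go left to rye.
        rye is a leaf — visit rye.
      At rose: go right to elm.
        elm is a leaf — visit elm.
      Visit rose.
    At plum: go right to fern.
      At fern: no left child.
      At fern: go right to kale.
        kale is a leaf — visit kale.
      Visit fern.
    Visit plum.
  Visit mint.
Visit fir.
Full post-order sequence: fig, poppy, teak, rye, elm, rose, kale, fern, plum, mint, fir.

rye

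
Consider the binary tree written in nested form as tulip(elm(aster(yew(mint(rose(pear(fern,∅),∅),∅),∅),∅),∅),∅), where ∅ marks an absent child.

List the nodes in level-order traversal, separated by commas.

Level-order visits nodes level by level from the root, left to right within each level.
Level 0: tulip
Level 1: elm
Level 2: aster
Level 3: yew
Level 4: mint
Level 5: rose
Level 6: pear
Level 7: fern

tulip, elm, aster, yew, mint, rose, pear, fern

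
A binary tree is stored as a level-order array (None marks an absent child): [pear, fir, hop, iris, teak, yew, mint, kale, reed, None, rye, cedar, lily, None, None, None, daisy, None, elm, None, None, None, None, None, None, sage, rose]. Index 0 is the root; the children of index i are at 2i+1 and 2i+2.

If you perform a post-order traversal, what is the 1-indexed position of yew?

13

Post-order visits the left subtree, then the right subtree, then the node.
At pear: go left to fir.
  At fir: go left to iris.
    At iris: go left to kale.
      At kale: no left child.
      At kale: go right to daisy.
        daisy is a leaf — visit daisy.
      Visit kale.
    At iris: go right to reed.
      At reed: no left child.
      At reed: go right to elm.
        elm is a leaf — visit elm.
      Visit reed.
    Visit iris.
  At fir: go right to teak.
    At teak: no left child.
    At teak: go right to rye.
      rye is a leaf — visit rye.
    Visit teak.
  Visit fir.
At pear: go right to hop.
  At hop: go left to yew.
    At yew: go left to cedar.
      cedar is a leaf — visit cedar.
    At yew: go right to lily.
      At lily: go left to sage.
        sage is a leaf — visit sage.
      At lily: go right to rose.
        rose is a leaf — visit rose.
      Visit lily.
    Visit yew.
  At hop: go right to mint.
    mint is a leaf — visit mint.
  Visit hop.
Visit pear.
Full post-order sequence: daisy, kale, elm, reed, iris, rye, teak, fir, cedar, sage, rose, lily, yew, mint, hop, pear.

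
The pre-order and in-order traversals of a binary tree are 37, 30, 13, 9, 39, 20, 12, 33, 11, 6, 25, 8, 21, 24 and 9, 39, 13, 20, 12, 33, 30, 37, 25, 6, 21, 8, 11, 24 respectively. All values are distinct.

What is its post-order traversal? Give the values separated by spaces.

39 9 33 12 20 13 30 25 21 8 6 24 11 37

The first element of pre-order is the root; it splits in-order into left and right subtrees.
Root 37: left subtree has 7 nodes {9, 39, 13, 20, 12, 33, 30}, right has 6 {25, 6, 21, 8, 11, 24}.
  Root 30: left subtree has 6 nodes {9, 39, 13, 20, 12, 33}, right has 0 { }.
    Root 13: left subtree has 2 nodes {9, 39}, right has 3 {20, 12, 33}.
      Root 9: left subtree has 0 nodes { }, right has 1 {39}.
      Root 20: left subtree has 0 nodes { }, right has 2 {12, 33}.
        Root 12: left subtree has 0 nodes { }, right has 1 {33}.
  Root 11: left subtree has 4 nodes {25, 6, 21, 8}, right has 1 {24}.
    Root 6: left subtree has 1 node {25}, right has 2 {21, 8}.
      Root 8: left subtree has 1 node {21}, right has 0 { }.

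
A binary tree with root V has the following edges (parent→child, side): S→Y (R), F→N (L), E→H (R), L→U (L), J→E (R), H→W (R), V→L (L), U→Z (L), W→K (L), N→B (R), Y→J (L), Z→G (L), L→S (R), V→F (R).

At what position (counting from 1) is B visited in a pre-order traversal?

15

Pre-order visits the node, then its left subtree, then its right subtree.
Visit V.
At V: go left to L.
  Visit L.
  At L: go left to U.
    Visit U.
    At U: go left to Z.
      Visit Z.
      At Z: go left to G.
        G is a leaf — visit G.
      At Z: no right child.
    At U: no right child.
  At L: go right to S.
    Visit S.
    At S: no left child.
    At S: go right to Y.
      Visit Y.
      At Y: go left to J.
        Visit J.
        At J: no left child.
        At J: go right to E.
          Visit E.
          At E: no left child.
          At E: go right to H.
            Visit H.
            At H: no left child.
            At H: go right to W.
              Visit W.
              At W: go left to K.
                K is a leaf — visit K.
              At W: no right child.
      At Y: no right child.
At V: go right to F.
  Visit F.
  At F: go left to N.
    Visit N.
    At N: no left child.
    At N: go right to B.
      B is a leaf — visit B.
  At F: no right child.
Full pre-order sequence: V, L, U, Z, G, S, Y, J, E, H, W, K, F, N, B.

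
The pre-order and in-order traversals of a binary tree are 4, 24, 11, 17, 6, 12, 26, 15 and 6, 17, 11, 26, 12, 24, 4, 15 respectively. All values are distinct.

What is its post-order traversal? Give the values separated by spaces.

The first element of pre-order is the root; it splits in-order into left and right subtrees.
Root 4: left subtree has 6 nodes {6, 17, 11, 26, 12, 24}, right has 1 {15}.
  Root 24: left subtree has 5 nodes {6, 17, 11, 26, 12}, right has 0 { }.
    Root 11: left subtree has 2 nodes {6, 17}, right has 2 {26, 12}.
      Root 17: left subtree has 1 node {6}, right has 0 { }.
      Root 12: left subtree has 1 node {26}, right has 0 { }.

6 17 26 12 11 24 15 4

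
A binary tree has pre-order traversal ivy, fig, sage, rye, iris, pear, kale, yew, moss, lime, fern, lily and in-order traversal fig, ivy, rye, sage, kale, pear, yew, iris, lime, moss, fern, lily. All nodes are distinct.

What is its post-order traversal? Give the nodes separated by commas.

fig, rye, kale, yew, pear, lime, lily, fern, moss, iris, sage, ivy

The first element of pre-order is the root; it splits in-order into left and right subtrees.
Root ivy: left subtree has 1 node {fig}, right has 10 {rye, sage, kale, pear, yew, iris, lime, moss, fern, lily}.
  Root sage: left subtree has 1 node {rye}, right has 8 {kale, pear, yew, iris, lime, moss, fern, lily}.
    Root iris: left subtree has 3 nodes {kale, pear, yew}, right has 4 {lime, moss, fern, lily}.
      Root pear: left subtree has 1 node {kale}, right has 1 {yew}.
      Root moss: left subtree has 1 node {lime}, right has 2 {fern, lily}.
        Root fern: left subtree has 0 nodes { }, right has 1 {lily}.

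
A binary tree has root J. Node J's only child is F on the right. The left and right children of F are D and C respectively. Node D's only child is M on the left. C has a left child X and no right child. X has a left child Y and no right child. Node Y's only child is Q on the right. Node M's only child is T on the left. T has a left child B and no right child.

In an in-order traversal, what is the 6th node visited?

F

In-order visits the left subtree, then the node, then the right subtree.
At J: no left child.
Visit J.
At J: go right to F.
  At F: go left to D.
    At D: go left to M.
      At M: go left to T.
        At T: go left to B.
          B is a leaf — visit B.
        Visit T.
        At T: no right child.
      Visit M.
      At M: no right child.
    Visit D.
    At D: no right child.
  Visit F.
  At F: go right to C.
    At C: go left to X.
      At X: go left to Y.
        At Y: no left child.
        Visit Y.
        At Y: go right to Q.
          Q is a leaf — visit Q.
      Visit X.
      At X: no right child.
    Visit C.
    At C: no right child.
Full in-order sequence: J, B, T, M, D, F, Y, Q, X, C.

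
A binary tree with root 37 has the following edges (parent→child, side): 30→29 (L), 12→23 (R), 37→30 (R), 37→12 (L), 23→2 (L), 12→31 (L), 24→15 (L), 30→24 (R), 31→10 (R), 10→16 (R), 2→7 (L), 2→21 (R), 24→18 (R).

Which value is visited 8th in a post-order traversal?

12

Post-order visits the left subtree, then the right subtree, then the node.
At 37: go left to 12.
  At 12: go left to 31.
    At 31: no left child.
    At 31: go right to 10.
      At 10: no left child.
      At 10: go right to 16.
        16 is a leaf — visit 16.
      Visit 10.
    Visit 31.
  At 12: go right to 23.
    At 23: go left to 2.
      At 2: go left to 7.
        7 is a leaf — visit 7.
      At 2: go right to 21.
        21 is a leaf — visit 21.
      Visit 2.
    At 23: no right child.
    Visit 23.
  Visit 12.
At 37: go right to 30.
  At 30: go left to 29.
    29 is a leaf — visit 29.
  At 30: go right to 24.
    At 24: go left to 15.
      15 is a leaf — visit 15.
    At 24: go right to 18.
      18 is a leaf — visit 18.
    Visit 24.
  Visit 30.
Visit 37.
Full post-order sequence: 16, 10, 31, 7, 21, 2, 23, 12, 29, 15, 18, 24, 30, 37.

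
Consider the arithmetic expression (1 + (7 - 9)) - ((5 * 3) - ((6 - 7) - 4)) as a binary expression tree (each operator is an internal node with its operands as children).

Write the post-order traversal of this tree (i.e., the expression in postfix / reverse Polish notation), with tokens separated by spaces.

1 7 9 - + 5 3 * 6 7 - 4 - - -

Post-order on an expression tree gives postfix notation: for each operator, emit left operand, right operand, then the operator.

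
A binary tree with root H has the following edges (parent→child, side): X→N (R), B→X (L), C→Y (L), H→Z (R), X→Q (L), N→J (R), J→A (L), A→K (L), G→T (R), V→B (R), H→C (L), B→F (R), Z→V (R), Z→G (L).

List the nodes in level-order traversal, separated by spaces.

Level-order visits nodes level by level from the root, left to right within each level.
Level 0: H
Level 1: C, Z
Level 2: Y, G, V
Level 3: T, B
Level 4: X, F
Level 5: Q, N
Level 6: J
Level 7: A
Level 8: K

H C Z Y G V T B X F Q N J A K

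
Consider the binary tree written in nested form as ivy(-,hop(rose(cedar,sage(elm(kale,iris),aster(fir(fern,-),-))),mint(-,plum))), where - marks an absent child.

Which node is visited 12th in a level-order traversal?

Level-order visits nodes level by level from the root, left to right within each level.
Level 0: ivy
Level 1: hop
Level 2: rose, mint
Level 3: cedar, sage, plum
Level 4: elm, aster
Level 5: kale, iris, fir
Level 6: fern
Full level-order sequence: ivy, hop, rose, mint, cedar, sage, plum, elm, aster, kale, iris, fir, fern.

fir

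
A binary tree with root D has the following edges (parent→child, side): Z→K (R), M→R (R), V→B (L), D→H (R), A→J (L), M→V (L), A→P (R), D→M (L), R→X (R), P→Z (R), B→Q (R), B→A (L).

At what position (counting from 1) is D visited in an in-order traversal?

In-order visits the left subtree, then the node, then the right subtree.
At D: go left to M.
  At M: go left to V.
    At V: go left to B.
      At B: go left to A.
        At A: go left to J.
          J is a leaf — visit J.
        Visit A.
        At A: go right to P.
          At P: no left child.
          Visit P.
          At P: go right to Z.
            At Z: no left child.
            Visit Z.
            At Z: go right to K.
              K is a leaf — visit K.
      Visit B.
      At B: go right to Q.
        Q is a leaf — visit Q.
    Visit V.
    At V: no right child.
  Visit M.
  At M: go right to R.
    At R: no left child.
    Visit R.
    At R: go right to X.
      X is a leaf — visit X.
Visit D.
At D: go right to H.
  H is a leaf — visit H.
Full in-order sequence: J, A, P, Z, K, B, Q, V, M, R, X, D, H.

12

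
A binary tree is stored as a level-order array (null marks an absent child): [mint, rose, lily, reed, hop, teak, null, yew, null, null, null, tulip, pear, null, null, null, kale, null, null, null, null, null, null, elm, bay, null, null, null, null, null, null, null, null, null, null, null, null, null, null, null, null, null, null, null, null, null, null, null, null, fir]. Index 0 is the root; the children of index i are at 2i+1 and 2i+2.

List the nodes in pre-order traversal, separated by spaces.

mint rose reed yew kale hop lily teak tulip elm bay fir pear

Pre-order visits the node, then its left subtree, then its right subtree.
Visit mint.
At mint: go left to rose.
  Visit rose.
  At rose: go left to reed.
    Visit reed.
    At reed: go left to yew.
      Visit yew.
      At yew: no left child.
      At yew: go right to kale.
        kale is a leaf — visit kale.
    At reed: no right child.
  At rose: go right to hop.
    hop is a leaf — visit hop.
At mint: go right to lily.
  Visit lily.
  At lily: go left to teak.
    Visit teak.
    At teak: go left to tulip.
      Visit tulip.
      At tulip: go left to elm.
        elm is a leaf — visit elm.
      At tulip: go right to bay.
        Visit bay.
        At bay: go left to fir.
          fir is a leaf — visit fir.
        At bay: no right child.
    At teak: go right to pear.
      pear is a leaf — visit pear.
  At lily: no right child.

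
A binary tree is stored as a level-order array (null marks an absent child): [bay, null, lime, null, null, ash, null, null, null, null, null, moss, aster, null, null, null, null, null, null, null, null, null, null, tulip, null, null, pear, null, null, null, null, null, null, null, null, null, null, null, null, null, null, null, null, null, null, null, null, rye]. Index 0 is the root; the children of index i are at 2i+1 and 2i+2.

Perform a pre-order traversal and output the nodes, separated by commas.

Pre-order visits the node, then its left subtree, then its right subtree.
Visit bay.
At bay: no left child.
At bay: go right to lime.
  Visit lime.
  At lime: go left to ash.
    Visit ash.
    At ash: go left to moss.
      Visit moss.
      At moss: go left to tulip.
        Visit tulip.
        At tulip: go left to rye.
          rye is a leaf — visit rye.
        At tulip: no right child.
      At moss: no right child.
    At ash: go right to aster.
      Visit aster.
      At aster: no left child.
      At aster: go right to pear.
        pear is a leaf — visit pear.
  At lime: no right child.

bay, lime, ash, moss, tulip, rye, aster, pear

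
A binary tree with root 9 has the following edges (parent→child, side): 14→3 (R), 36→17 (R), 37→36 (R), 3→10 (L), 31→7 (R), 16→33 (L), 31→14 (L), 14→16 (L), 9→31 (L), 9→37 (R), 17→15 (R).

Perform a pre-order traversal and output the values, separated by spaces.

9 31 14 16 33 3 10 7 37 36 17 15

Pre-order visits the node, then its left subtree, then its right subtree.
Visit 9.
At 9: go left to 31.
  Visit 31.
  At 31: go left to 14.
    Visit 14.
    At 14: go left to 16.
      Visit 16.
      At 16: go left to 33.
        33 is a leaf — visit 33.
      At 16: no right child.
    At 14: go right to 3.
      Visit 3.
      At 3: go left to 10.
        10 is a leaf — visit 10.
      At 3: no right child.
  At 31: go right to 7.
    7 is a leaf — visit 7.
At 9: go right to 37.
  Visit 37.
  At 37: no left child.
  At 37: go right to 36.
    Visit 36.
    At 36: no left child.
    At 36: go right to 17.
      Visit 17.
      At 17: no left child.
      At 17: go right to 15.
        15 is a leaf — visit 15.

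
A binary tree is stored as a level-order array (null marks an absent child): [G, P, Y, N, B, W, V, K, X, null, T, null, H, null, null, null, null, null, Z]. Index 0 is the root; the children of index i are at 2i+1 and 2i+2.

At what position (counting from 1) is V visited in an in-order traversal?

12

In-order visits the left subtree, then the node, then the right subtree.
At G: go left to P.
  At P: go left to N.
    At N: go left to K.
      K is a leaf — visit K.
    Visit N.
    At N: go right to X.
      At X: no left child.
      Visit X.
      At X: go right to Z.
        Z is a leaf — visit Z.
  Visit P.
  At P: go right to B.
    At B: no left child.
    Visit B.
    At B: go right to T.
      T is a leaf — visit T.
Visit G.
At G: go right to Y.
  At Y: go left to W.
    At W: no left child.
    Visit W.
    At W: go right to H.
      H is a leaf — visit H.
  Visit Y.
  At Y: go right to V.
    V is a leaf — visit V.
Full in-order sequence: K, N, X, Z, P, B, T, G, W, H, Y, V.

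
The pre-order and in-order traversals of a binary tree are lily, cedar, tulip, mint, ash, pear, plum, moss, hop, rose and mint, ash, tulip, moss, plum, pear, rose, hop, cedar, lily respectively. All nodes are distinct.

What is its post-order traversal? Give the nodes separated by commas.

ash, mint, moss, plum, rose, hop, pear, tulip, cedar, lily

The first element of pre-order is the root; it splits in-order into left and right subtrees.
Root lily: left subtree has 9 nodes {mint, ash, tulip, moss, plum, pear, rose, hop, cedar}, right has 0 { }.
  Root cedar: left subtree has 8 nodes {mint, ash, tulip, moss, plum, pear, rose, hop}, right has 0 { }.
    Root tulip: left subtree has 2 nodes {mint, ash}, right has 5 {moss, plum, pear, rose, hop}.
      Root mint: left subtree has 0 nodes { }, right has 1 {ash}.
      Root pear: left subtree has 2 nodes {moss, plum}, right has 2 {rose, hop}.
        Root plum: left subtree has 1 node {moss}, right has 0 { }.
        Root hop: left subtree has 1 node {rose}, right has 0 { }.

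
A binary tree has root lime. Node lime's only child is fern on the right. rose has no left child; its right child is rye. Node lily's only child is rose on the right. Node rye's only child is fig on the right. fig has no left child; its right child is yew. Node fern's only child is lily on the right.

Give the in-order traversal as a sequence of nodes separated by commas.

In-order visits the left subtree, then the node, then the right subtree.
At lime: no left child.
Visit lime.
At lime: go right to fern.
  At fern: no left child.
  Visit fern.
  At fern: go right to lily.
    At lily: no left child.
    Visit lily.
    At lily: go right to rose.
      At rose: no left child.
      Visit rose.
      At rose: go right to rye.
        At rye: no left child.
        Visit rye.
        At rye: go right to fig.
          At fig: no left child.
          Visit fig.
          At fig: go right to yew.
            yew is a leaf — visit yew.

lime, fern, lily, rose, rye, fig, yew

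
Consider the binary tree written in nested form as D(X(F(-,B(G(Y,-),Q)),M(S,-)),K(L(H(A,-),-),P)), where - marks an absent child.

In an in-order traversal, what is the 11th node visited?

H

In-order visits the left subtree, then the node, then the right subtree.
At D: go left to X.
  At X: go left to F.
    At F: no left child.
    Visit F.
    At F: go right to B.
      At B: go left to G.
        At G: go left to Y.
          Y is a leaf — visit Y.
        Visit G.
        At G: no right child.
      Visit B.
      At B: go right to Q.
        Q is a leaf — visit Q.
  Visit X.
  At X: go right to M.
    At M: go left to S.
      S is a leaf — visit S.
    Visit M.
    At M: no right child.
Visit D.
At D: go right to K.
  At K: go left to L.
    At L: go left to H.
      At H: go left to A.
        A is a leaf — visit A.
      Visit H.
      At H: no right child.
    Visit L.
    At L: no right child.
  Visit K.
  At K: go right to P.
    P is a leaf — visit P.
Full in-order sequence: F, Y, G, B, Q, X, S, M, D, A, H, L, K, P.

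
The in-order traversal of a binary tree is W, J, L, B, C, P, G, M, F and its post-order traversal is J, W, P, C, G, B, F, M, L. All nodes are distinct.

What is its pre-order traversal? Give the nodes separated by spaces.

The last element of post-order is the root; it splits in-order into left and right subtrees.
Root L: left subtree has 2 nodes {W, J}, right has 6 {B, C, P, G, M, F}.
  Root W: left subtree has 0 nodes { }, right has 1 {J}.
  Root M: left subtree has 4 nodes {B, C, P, G}, right has 1 {F}.
    Root B: left subtree has 0 nodes { }, right has 3 {C, P, G}.
      Root G: left subtree has 2 nodes {C, P}, right has 0 { }.
        Root C: left subtree has 0 nodes { }, right has 1 {P}.

L W J M B G C P F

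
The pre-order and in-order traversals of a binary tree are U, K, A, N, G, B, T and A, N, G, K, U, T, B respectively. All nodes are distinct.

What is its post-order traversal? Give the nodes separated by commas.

The first element of pre-order is the root; it splits in-order into left and right subtrees.
Root U: left subtree has 4 nodes {A, N, G, K}, right has 2 {T, B}.
  Root K: left subtree has 3 nodes {A, N, G}, right has 0 { }.
    Root A: left subtree has 0 nodes { }, right has 2 {N, G}.
      Root N: left subtree has 0 nodes { }, right has 1 {G}.
  Root B: left subtree has 1 node {T}, right has 0 { }.

G, N, A, K, T, B, U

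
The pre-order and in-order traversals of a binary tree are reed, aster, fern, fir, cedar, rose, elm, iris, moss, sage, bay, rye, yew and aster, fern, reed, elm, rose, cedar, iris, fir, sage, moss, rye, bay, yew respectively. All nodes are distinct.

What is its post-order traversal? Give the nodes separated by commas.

The first element of pre-order is the root; it splits in-order into left and right subtrees.
Root reed: left subtree has 2 nodes {aster, fern}, right has 10 {elm, rose, cedar, iris, fir, sage, moss, rye, bay, yew}.
  Root aster: left subtree has 0 nodes { }, right has 1 {fern}.
  Root fir: left subtree has 4 nodes {elm, rose, cedar, iris}, right has 5 {sage, moss, rye, bay, yew}.
    Root cedar: left subtree has 2 nodes {elm, rose}, right has 1 {iris}.
      Root rose: left subtree has 1 node {elm}, right has 0 { }.
    Root moss: left subtree has 1 node {sage}, right has 3 {rye, bay, yew}.
      Root bay: left subtree has 1 node {rye}, right has 1 {yew}.

fern, aster, elm, rose, iris, cedar, sage, rye, yew, bay, moss, fir, reed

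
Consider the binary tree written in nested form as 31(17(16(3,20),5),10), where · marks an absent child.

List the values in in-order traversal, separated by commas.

3, 16, 20, 17, 5, 31, 10

In-order visits the left subtree, then the node, then the right subtree.
At 31: go left to 17.
  At 17: go left to 16.
    At 16: go left to 3.
      3 is a leaf — visit 3.
    Visit 16.
    At 16: go right to 20.
      20 is a leaf — visit 20.
  Visit 17.
  At 17: go right to 5.
    5 is a leaf — visit 5.
Visit 31.
At 31: go right to 10.
  10 is a leaf — visit 10.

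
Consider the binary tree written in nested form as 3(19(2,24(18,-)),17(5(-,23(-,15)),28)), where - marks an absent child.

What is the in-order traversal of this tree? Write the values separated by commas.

2, 19, 18, 24, 3, 5, 23, 15, 17, 28

In-order visits the left subtree, then the node, then the right subtree.
At 3: go left to 19.
  At 19: go left to 2.
    2 is a leaf — visit 2.
  Visit 19.
  At 19: go right to 24.
    At 24: go left to 18.
      18 is a leaf — visit 18.
    Visit 24.
    At 24: no right child.
Visit 3.
At 3: go right to 17.
  At 17: go left to 5.
    At 5: no left child.
    Visit 5.
    At 5: go right to 23.
      At 23: no left child.
      Visit 23.
      At 23: go right to 15.
        15 is a leaf — visit 15.
  Visit 17.
  At 17: go right to 28.
    28 is a leaf — visit 28.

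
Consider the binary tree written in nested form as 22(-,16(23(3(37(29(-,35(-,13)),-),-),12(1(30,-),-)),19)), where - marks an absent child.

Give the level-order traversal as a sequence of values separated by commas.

Level-order visits nodes level by level from the root, left to right within each level.
Level 0: 22
Level 1: 16
Level 2: 23, 19
Level 3: 3, 12
Level 4: 37, 1
Level 5: 29, 30
Level 6: 35
Level 7: 13

22, 16, 23, 19, 3, 12, 37, 1, 29, 30, 35, 13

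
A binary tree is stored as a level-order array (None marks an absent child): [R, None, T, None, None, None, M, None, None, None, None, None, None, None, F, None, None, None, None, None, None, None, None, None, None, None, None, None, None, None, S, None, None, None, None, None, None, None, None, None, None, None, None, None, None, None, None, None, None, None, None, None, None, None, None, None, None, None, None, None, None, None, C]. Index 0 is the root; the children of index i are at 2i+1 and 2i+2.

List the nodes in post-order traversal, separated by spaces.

C S F M T R

Post-order visits the left subtree, then the right subtree, then the node.
At R: no left child.
At R: go right to T.
  At T: no left child.
  At T: go right to M.
    At M: no left child.
    At M: go right to F.
      At F: no left child.
      At F: go right to S.
        At S: no left child.
        At S: go right to C.
          C is a leaf — visit C.
        Visit S.
      Visit F.
    Visit M.
  Visit T.
Visit R.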